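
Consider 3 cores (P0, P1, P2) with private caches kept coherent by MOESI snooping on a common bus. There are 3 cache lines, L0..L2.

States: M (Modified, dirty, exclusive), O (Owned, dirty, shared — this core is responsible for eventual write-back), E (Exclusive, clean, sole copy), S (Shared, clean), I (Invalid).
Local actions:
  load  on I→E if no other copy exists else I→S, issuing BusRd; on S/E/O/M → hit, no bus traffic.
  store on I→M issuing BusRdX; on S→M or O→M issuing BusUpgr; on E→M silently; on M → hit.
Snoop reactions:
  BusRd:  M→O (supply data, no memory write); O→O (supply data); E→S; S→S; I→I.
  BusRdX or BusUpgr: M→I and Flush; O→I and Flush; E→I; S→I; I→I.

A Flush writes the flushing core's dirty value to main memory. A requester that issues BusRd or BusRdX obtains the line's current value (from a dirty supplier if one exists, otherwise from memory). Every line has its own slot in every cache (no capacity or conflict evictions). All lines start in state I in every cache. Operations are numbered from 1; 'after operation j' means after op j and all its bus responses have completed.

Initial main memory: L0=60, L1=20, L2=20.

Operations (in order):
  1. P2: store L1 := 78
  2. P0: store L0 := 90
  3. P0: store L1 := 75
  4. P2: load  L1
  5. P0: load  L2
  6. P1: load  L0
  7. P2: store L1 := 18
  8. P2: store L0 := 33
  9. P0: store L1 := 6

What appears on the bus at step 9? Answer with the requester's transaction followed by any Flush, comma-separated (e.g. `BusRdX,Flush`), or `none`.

  op1 P2: store L1 := 78 → I/I/M on L1; bus BusRdX; mem=20
  op2 P0: store L0 := 90 → M/I/I on L0; bus BusRdX; mem=60
  op3 P0: store L1 := 75 → M/I/I on L1; bus BusRdX Flush; mem=78
  op4 P2: load  L1 → O/I/S on L1; bus BusRd; mem=78
  op5 P0: load  L2 → E/I/I on L2; bus BusRd; mem=20
  op6 P1: load  L0 → O/S/I on L0; bus BusRd; mem=60
  op7 P2: store L1 := 18 → I/I/M on L1; bus BusUpgr Flush; mem=75
  op8 P2: store L0 := 33 → I/I/M on L0; bus BusRdX Flush; mem=90
  op9 P0: store L1 := 6 → M/I/I on L1; bus BusRdX Flush; mem=18

bus = BusRdX,Flush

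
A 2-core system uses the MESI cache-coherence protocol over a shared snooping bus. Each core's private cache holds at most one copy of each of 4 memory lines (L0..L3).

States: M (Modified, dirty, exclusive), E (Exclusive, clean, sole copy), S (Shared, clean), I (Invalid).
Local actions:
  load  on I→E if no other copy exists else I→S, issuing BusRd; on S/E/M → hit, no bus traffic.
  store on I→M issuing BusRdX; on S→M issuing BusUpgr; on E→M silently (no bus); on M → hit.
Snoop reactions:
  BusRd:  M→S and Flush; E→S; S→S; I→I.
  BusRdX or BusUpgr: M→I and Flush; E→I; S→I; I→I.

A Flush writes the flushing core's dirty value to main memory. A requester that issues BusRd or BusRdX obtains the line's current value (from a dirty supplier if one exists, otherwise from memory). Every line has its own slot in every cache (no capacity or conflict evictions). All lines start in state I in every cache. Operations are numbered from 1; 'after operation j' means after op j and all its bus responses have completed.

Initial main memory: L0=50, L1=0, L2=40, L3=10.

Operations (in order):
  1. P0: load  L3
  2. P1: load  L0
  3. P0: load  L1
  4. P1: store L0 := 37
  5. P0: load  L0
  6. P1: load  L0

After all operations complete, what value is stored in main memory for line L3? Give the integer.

step 1: P0: load  L3  ⟶  EI  (L3)  txn=BusRd  M[L3]=10
step 2: P1: load  L0  ⟶  IE  (L0)  txn=BusRd  M[L0]=50
step 3: P0: load  L1  ⟶  EI  (L1)  txn=BusRd  M[L1]=0
step 4: P1: store L0 := 37  ⟶  IM  (L0)  txn=∅  M[L0]=50
step 5: P0: load  L0  ⟶  SS  (L0)  txn=BusRd+Flush  M[L0]=37
step 6: P1: load  L0  ⟶  SS  (L0)  txn=∅  M[L0]=37

memory[L3] = 10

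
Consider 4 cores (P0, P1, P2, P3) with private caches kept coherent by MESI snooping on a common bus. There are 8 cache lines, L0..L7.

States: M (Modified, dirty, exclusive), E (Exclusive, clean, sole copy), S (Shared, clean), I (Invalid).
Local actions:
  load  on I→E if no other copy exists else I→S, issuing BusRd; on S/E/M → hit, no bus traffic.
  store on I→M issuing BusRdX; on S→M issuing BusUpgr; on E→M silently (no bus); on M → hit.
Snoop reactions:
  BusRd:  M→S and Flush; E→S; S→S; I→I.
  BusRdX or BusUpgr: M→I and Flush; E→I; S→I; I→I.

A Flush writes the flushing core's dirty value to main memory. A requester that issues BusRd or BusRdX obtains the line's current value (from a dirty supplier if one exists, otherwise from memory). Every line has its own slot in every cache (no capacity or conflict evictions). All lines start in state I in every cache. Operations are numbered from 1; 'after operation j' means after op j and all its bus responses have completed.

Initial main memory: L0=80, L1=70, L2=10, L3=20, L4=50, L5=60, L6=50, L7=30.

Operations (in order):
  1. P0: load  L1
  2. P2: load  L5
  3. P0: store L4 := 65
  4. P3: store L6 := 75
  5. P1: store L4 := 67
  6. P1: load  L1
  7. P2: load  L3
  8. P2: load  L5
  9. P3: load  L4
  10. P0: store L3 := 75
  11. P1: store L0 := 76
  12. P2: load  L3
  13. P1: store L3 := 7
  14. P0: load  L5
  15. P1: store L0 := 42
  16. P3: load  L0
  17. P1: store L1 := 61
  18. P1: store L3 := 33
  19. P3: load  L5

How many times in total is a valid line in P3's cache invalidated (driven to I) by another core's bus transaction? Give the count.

1. P0: load  L1  bus=[BusRd]  L1: P0=E P1=I P2=I P3=I  mem[L1]=70
2. P2: load  L5  bus=[BusRd]  L5: P0=I P1=I P2=E P3=I  mem[L5]=60
3. P0: store L4 := 65  bus=[BusRdX]  L4: P0=M P1=I P2=I P3=I  mem[L4]=50
4. P3: store L6 := 75  bus=[BusRdX]  L6: P0=I P1=I P2=I P3=M  mem[L6]=50
5. P1: store L4 := 67  bus=[BusRdX,Flush]  L4: P0=I P1=M P2=I P3=I  mem[L4]=65
6. P1: load  L1  bus=[BusRd]  L1: P0=S P1=S P2=I P3=I  mem[L1]=70
7. P2: load  L3  bus=[BusRd]  L3: P0=I P1=I P2=E P3=I  mem[L3]=20
8. P2: load  L5  bus=[-]  L5: P0=I P1=I P2=E P3=I  mem[L5]=60
9. P3: load  L4  bus=[BusRd,Flush]  L4: P0=I P1=S P2=I P3=S  mem[L4]=67
10. P0: store L3 := 75  bus=[BusRdX]  L3: P0=M P1=I P2=I P3=I  mem[L3]=20
11. P1: store L0 := 76  bus=[BusRdX]  L0: P0=I P1=M P2=I P3=I  mem[L0]=80
12. P2: load  L3  bus=[BusRd,Flush]  L3: P0=S P1=I P2=S P3=I  mem[L3]=75
13. P1: store L3 := 7  bus=[BusRdX]  L3: P0=I P1=M P2=I P3=I  mem[L3]=75
14. P0: load  L5  bus=[BusRd]  L5: P0=S P1=I P2=S P3=I  mem[L5]=60
15. P1: store L0 := 42  bus=[-]  L0: P0=I P1=M P2=I P3=I  mem[L0]=80
16. P3: load  L0  bus=[BusRd,Flush]  L0: P0=I P1=S P2=I P3=S  mem[L0]=42
17. P1: store L1 := 61  bus=[BusUpgr]  L1: P0=I P1=M P2=I P3=I  mem[L1]=70
18. P1: store L3 := 33  bus=[-]  L3: P0=I P1=M P2=I P3=I  mem[L3]=75
19. P3: load  L5  bus=[BusRd]  L5: P0=S P1=I P2=S P3=S  mem[L5]=60

invalidations = 0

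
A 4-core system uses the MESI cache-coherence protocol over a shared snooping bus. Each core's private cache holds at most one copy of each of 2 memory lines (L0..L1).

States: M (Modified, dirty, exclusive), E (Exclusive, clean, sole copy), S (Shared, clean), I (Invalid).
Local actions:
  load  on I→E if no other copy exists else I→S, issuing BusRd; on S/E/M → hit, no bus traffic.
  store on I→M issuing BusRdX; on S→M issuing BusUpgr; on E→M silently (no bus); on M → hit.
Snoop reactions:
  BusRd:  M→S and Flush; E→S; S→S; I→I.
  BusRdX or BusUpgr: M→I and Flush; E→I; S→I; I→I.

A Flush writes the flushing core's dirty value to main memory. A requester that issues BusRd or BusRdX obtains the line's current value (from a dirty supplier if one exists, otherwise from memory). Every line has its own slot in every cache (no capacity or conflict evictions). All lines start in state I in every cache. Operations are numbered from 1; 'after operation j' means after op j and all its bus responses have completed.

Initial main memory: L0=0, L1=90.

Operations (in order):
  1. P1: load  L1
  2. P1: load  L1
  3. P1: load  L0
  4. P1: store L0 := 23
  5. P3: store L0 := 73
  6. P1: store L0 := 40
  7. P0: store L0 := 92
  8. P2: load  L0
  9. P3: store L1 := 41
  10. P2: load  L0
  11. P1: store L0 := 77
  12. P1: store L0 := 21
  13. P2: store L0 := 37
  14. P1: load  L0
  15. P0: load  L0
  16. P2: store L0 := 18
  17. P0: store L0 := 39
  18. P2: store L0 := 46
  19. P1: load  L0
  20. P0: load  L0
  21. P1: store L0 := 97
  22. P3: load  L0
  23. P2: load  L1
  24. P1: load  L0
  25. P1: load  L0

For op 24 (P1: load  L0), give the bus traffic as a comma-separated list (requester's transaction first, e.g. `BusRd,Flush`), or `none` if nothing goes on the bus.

1. P1: load  L1  bus=[BusRd]  L1: P0=I P1=E P2=I P3=I  mem[L1]=90
2. P1: load  L1  bus=[-]  L1: P0=I P1=E P2=I P3=I  mem[L1]=90
3. P1: load  L0  bus=[BusRd]  L0: P0=I P1=E P2=I P3=I  mem[L0]=0
4. P1: store L0 := 23  bus=[-]  L0: P0=I P1=M P2=I P3=I  mem[L0]=0
5. P3: store L0 := 73  bus=[BusRdX,Flush]  L0: P0=I P1=I P2=I P3=M  mem[L0]=23
6. P1: store L0 := 40  bus=[BusRdX,Flush]  L0: P0=I P1=M P2=I P3=I  mem[L0]=73
7. P0: store L0 := 92  bus=[BusRdX,Flush]  L0: P0=M P1=I P2=I P3=I  mem[L0]=40
8. P2: load  L0  bus=[BusRd,Flush]  L0: P0=S P1=I P2=S P3=I  mem[L0]=92
9. P3: store L1 := 41  bus=[BusRdX]  L1: P0=I P1=I P2=I P3=M  mem[L1]=90
10. P2: load  L0  bus=[-]  L0: P0=S P1=I P2=S P3=I  mem[L0]=92
11. P1: store L0 := 77  bus=[BusRdX]  L0: P0=I P1=M P2=I P3=I  mem[L0]=92
12. P1: store L0 := 21  bus=[-]  L0: P0=I P1=M P2=I P3=I  mem[L0]=92
13. P2: store L0 := 37  bus=[BusRdX,Flush]  L0: P0=I P1=I P2=M P3=I  mem[L0]=21
14. P1: load  L0  bus=[BusRd,Flush]  L0: P0=I P1=S P2=S P3=I  mem[L0]=37
15. P0: load  L0  bus=[BusRd]  L0: P0=S P1=S P2=S P3=I  mem[L0]=37
16. P2: store L0 := 18  bus=[BusUpgr]  L0: P0=I P1=I P2=M P3=I  mem[L0]=37
17. P0: store L0 := 39  bus=[BusRdX,Flush]  L0: P0=M P1=I P2=I P3=I  mem[L0]=18
18. P2: store L0 := 46  bus=[BusRdX,Flush]  L0: P0=I P1=I P2=M P3=I  mem[L0]=39
19. P1: load  L0  bus=[BusRd,Flush]  L0: P0=I P1=S P2=S P3=I  mem[L0]=46
20. P0: load  L0  bus=[BusRd]  L0: P0=S P1=S P2=S P3=I  mem[L0]=46
21. P1: store L0 := 97  bus=[BusUpgr]  L0: P0=I P1=M P2=I P3=I  mem[L0]=46
22. P3: load  L0  bus=[BusRd,Flush]  L0: P0=I P1=S P2=I P3=S  mem[L0]=97
23. P2: load  L1  bus=[BusRd,Flush]  L1: P0=I P1=I P2=S P3=S  mem[L1]=41
24. P1: load  L0  bus=[-]  L0: P0=I P1=S P2=I P3=S  mem[L0]=97
25. P1: load  L0  bus=[-]  L0: P0=I P1=S P2=I P3=S  mem[L0]=97

bus = none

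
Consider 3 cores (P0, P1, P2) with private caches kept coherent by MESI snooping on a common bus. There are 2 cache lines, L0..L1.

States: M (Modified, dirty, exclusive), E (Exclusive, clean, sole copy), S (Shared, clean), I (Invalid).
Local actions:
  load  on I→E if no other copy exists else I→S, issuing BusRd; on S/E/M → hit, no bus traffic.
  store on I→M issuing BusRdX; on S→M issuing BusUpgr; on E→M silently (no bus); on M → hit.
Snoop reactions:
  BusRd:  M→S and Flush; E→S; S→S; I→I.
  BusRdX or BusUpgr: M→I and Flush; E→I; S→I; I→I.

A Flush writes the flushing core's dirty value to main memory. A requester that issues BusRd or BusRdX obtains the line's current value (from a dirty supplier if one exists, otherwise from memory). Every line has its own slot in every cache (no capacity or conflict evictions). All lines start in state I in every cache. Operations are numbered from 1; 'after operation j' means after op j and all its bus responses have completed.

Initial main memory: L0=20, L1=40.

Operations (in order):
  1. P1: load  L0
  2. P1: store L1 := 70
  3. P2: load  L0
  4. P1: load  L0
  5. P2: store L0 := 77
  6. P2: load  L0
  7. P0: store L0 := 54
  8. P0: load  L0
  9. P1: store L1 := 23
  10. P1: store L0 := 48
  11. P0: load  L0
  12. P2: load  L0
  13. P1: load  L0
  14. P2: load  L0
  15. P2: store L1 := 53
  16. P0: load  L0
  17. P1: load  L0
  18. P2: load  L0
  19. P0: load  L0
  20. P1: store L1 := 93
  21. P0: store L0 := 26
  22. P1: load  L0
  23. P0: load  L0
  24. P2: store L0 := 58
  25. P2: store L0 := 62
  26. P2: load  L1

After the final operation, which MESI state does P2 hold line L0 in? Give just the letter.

step 1: P1: load  L0  ⟶  IEI  (L0)  txn=BusRd  M[L0]=20
step 2: P1: store L1 := 70  ⟶  IMI  (L1)  txn=BusRdX  M[L1]=40
step 3: P2: load  L0  ⟶  ISS  (L0)  txn=BusRd  M[L0]=20
step 4: P1: load  L0  ⟶  ISS  (L0)  txn=∅  M[L0]=20
step 5: P2: store L0 := 77  ⟶  IIM  (L0)  txn=BusUpgr  M[L0]=20
step 6: P2: load  L0  ⟶  IIM  (L0)  txn=∅  M[L0]=20
step 7: P0: store L0 := 54  ⟶  MII  (L0)  txn=BusRdX+Flush  M[L0]=77
step 8: P0: load  L0  ⟶  MII  (L0)  txn=∅  M[L0]=77
step 9: P1: store L1 := 23  ⟶  IMI  (L1)  txn=∅  M[L1]=40
step 10: P1: store L0 := 48  ⟶  IMI  (L0)  txn=BusRdX+Flush  M[L0]=54
step 11: P0: load  L0  ⟶  SSI  (L0)  txn=BusRd+Flush  M[L0]=48
step 12: P2: load  L0  ⟶  SSS  (L0)  txn=BusRd  M[L0]=48
step 13: P1: load  L0  ⟶  SSS  (L0)  txn=∅  M[L0]=48
step 14: P2: load  L0  ⟶  SSS  (L0)  txn=∅  M[L0]=48
step 15: P2: store L1 := 53  ⟶  IIM  (L1)  txn=BusRdX+Flush  M[L1]=23
step 16: P0: load  L0  ⟶  SSS  (L0)  txn=∅  M[L0]=48
step 17: P1: load  L0  ⟶  SSS  (L0)  txn=∅  M[L0]=48
step 18: P2: load  L0  ⟶  SSS  (L0)  txn=∅  M[L0]=48
step 19: P0: load  L0  ⟶  SSS  (L0)  txn=∅  M[L0]=48
step 20: P1: store L1 := 93  ⟶  IMI  (L1)  txn=BusRdX+Flush  M[L1]=53
step 21: P0: store L0 := 26  ⟶  MII  (L0)  txn=BusUpgr  M[L0]=48
step 22: P1: load  L0  ⟶  SSI  (L0)  txn=BusRd+Flush  M[L0]=26
step 23: P0: load  L0  ⟶  SSI  (L0)  txn=∅  M[L0]=26
step 24: P2: store L0 := 58  ⟶  IIM  (L0)  txn=BusRdX  M[L0]=26
step 25: P2: store L0 := 62  ⟶  IIM  (L0)  txn=∅  M[L0]=26
step 26: P2: load  L1  ⟶  ISS  (L1)  txn=BusRd+Flush  M[L1]=93

state = M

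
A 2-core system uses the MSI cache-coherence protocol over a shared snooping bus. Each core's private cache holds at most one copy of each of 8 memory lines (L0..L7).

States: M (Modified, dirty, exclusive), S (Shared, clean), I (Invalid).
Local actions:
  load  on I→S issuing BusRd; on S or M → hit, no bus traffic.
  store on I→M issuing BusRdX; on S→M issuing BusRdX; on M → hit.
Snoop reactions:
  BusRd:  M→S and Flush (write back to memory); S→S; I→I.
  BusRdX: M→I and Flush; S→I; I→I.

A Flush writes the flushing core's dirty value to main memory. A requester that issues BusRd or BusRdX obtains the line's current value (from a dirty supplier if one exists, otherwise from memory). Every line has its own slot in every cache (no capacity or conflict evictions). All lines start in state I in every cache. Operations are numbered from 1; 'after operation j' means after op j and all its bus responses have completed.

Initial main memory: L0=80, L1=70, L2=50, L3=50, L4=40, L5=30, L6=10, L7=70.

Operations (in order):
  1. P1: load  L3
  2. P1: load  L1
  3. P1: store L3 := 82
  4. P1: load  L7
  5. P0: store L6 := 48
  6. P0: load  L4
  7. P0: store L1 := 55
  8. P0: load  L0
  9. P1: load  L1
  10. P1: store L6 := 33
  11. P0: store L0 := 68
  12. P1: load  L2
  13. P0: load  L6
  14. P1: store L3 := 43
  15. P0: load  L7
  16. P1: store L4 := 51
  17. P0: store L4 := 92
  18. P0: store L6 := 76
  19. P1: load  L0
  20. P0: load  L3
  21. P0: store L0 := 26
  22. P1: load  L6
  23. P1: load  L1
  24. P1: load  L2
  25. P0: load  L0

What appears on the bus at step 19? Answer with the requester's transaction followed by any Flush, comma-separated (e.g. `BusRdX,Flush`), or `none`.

[1] P1: load  L3 | P0:I, P1:S(50) | bus: BusRd
[2] P1: load  L1 | P0:I, P1:S(70) | bus: BusRd
[3] P1: store L3 := 82 | P0:I, P1:M(82) | bus: BusRdX
[4] P1: load  L7 | P0:I, P1:S(70) | bus: BusRd
[5] P0: store L6 := 48 | P0:M(48), P1:I | bus: BusRdX
[6] P0: load  L4 | P0:S(40), P1:I | bus: BusRd
[7] P0: store L1 := 55 | P0:M(55), P1:I | bus: BusRdX
[8] P0: load  L0 | P0:S(80), P1:I | bus: BusRd
[9] P1: load  L1 | P0:S(55), P1:S(55) | bus: BusRd,Flush
[10] P1: store L6 := 33 | P0:I, P1:M(33) | bus: BusRdX,Flush
[11] P0: store L0 := 68 | P0:M(68), P1:I | bus: BusRdX
[12] P1: load  L2 | P0:I, P1:S(50) | bus: BusRd
[13] P0: load  L6 | P0:S(33), P1:S(33) | bus: BusRd,Flush
[14] P1: store L3 := 43 | P0:I, P1:M(43) | bus: none
[15] P0: load  L7 | P0:S(70), P1:S(70) | bus: BusRd
[16] P1: store L4 := 51 | P0:I, P1:M(51) | bus: BusRdX
[17] P0: store L4 := 92 | P0:M(92), P1:I | bus: BusRdX,Flush
[18] P0: store L6 := 76 | P0:M(76), P1:I | bus: BusRdX
[19] P1: load  L0 | P0:S(68), P1:S(68) | bus: BusRd,Flush
[20] P0: load  L3 | P0:S(43), P1:S(43) | bus: BusRd,Flush
[21] P0: store L0 := 26 | P0:M(26), P1:I | bus: BusRdX
[22] P1: load  L6 | P0:S(76), P1:S(76) | bus: BusRd,Flush
[23] P1: load  L1 | P0:S(55), P1:S(55) | bus: none
[24] P1: load  L2 | P0:I, P1:S(50) | bus: none
[25] P0: load  L0 | P0:M(26), P1:I | bus: none

bus = BusRd,Flush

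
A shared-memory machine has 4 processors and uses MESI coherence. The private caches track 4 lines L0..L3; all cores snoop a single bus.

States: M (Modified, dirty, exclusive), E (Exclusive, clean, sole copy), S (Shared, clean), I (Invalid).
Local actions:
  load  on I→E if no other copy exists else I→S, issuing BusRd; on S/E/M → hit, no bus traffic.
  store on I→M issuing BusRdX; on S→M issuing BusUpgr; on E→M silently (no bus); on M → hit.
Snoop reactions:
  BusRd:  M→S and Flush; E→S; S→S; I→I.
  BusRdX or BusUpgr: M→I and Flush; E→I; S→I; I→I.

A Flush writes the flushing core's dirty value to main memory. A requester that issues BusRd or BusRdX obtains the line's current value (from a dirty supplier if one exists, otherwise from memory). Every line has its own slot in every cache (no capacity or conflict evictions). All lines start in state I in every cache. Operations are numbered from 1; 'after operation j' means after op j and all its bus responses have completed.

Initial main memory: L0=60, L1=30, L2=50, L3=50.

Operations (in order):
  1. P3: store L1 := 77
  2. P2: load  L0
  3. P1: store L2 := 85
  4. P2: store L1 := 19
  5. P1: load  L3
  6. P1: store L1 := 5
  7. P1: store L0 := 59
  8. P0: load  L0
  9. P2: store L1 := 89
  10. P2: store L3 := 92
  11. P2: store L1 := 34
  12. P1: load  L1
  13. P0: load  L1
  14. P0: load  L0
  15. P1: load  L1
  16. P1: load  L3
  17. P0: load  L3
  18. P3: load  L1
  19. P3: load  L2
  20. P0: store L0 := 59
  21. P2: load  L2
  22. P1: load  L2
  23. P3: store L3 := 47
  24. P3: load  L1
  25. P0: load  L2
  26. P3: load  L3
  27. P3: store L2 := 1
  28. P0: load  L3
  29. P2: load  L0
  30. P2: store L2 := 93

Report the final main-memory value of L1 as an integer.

memory[L1] = 34

1. P3: store L1 := 77  bus=[BusRdX]  L1: P0=I P1=I P2=I P3=M  mem[L1]=30
2. P2: load  L0  bus=[BusRd]  L0: P0=I P1=I P2=E P3=I  mem[L0]=60
3. P1: store L2 := 85  bus=[BusRdX]  L2: P0=I P1=M P2=I P3=I  mem[L2]=50
4. P2: store L1 := 19  bus=[BusRdX,Flush]  L1: P0=I P1=I P2=M P3=I  mem[L1]=77
5. P1: load  L3  bus=[BusRd]  L3: P0=I P1=E P2=I P3=I  mem[L3]=50
6. P1: store L1 := 5  bus=[BusRdX,Flush]  L1: P0=I P1=M P2=I P3=I  mem[L1]=19
7. P1: store L0 := 59  bus=[BusRdX]  L0: P0=I P1=M P2=I P3=I  mem[L0]=60
8. P0: load  L0  bus=[BusRd,Flush]  L0: P0=S P1=S P2=I P3=I  mem[L0]=59
9. P2: store L1 := 89  bus=[BusRdX,Flush]  L1: P0=I P1=I P2=M P3=I  mem[L1]=5
10. P2: store L3 := 92  bus=[BusRdX]  L3: P0=I P1=I P2=M P3=I  mem[L3]=50
11. P2: store L1 := 34  bus=[-]  L1: P0=I P1=I P2=M P3=I  mem[L1]=5
12. P1: load  L1  bus=[BusRd,Flush]  L1: P0=I P1=S P2=S P3=I  mem[L1]=34
13. P0: load  L1  bus=[BusRd]  L1: P0=S P1=S P2=S P3=I  mem[L1]=34
14. P0: load  L0  bus=[-]  L0: P0=S P1=S P2=I P3=I  mem[L0]=59
15. P1: load  L1  bus=[-]  L1: P0=S P1=S P2=S P3=I  mem[L1]=34
16. P1: load  L3  bus=[BusRd,Flush]  L3: P0=I P1=S P2=S P3=I  mem[L3]=92
17. P0: load  L3  bus=[BusRd]  L3: P0=S P1=S P2=S P3=I  mem[L3]=92
18. P3: load  L1  bus=[BusRd]  L1: P0=S P1=S P2=S P3=S  mem[L1]=34
19. P3: load  L2  bus=[BusRd,Flush]  L2: P0=I P1=S P2=I P3=S  mem[L2]=85
20. P0: store L0 := 59  bus=[BusUpgr]  L0: P0=M P1=I P2=I P3=I  mem[L0]=59
21. P2: load  L2  bus=[BusRd]  L2: P0=I P1=S P2=S P3=S  mem[L2]=85
22. P1: load  L2  bus=[-]  L2: P0=I P1=S P2=S P3=S  mem[L2]=85
23. P3: store L3 := 47  bus=[BusRdX]  L3: P0=I P1=I P2=I P3=M  mem[L3]=92
24. P3: load  L1  bus=[-]  L1: P0=S P1=S P2=S P3=S  mem[L1]=34
25. P0: load  L2  bus=[BusRd]  L2: P0=S P1=S P2=S P3=S  mem[L2]=85
26. P3: load  L3  bus=[-]  L3: P0=I P1=I P2=I P3=M  mem[L3]=92
27. P3: store L2 := 1  bus=[BusUpgr]  L2: P0=I P1=I P2=I P3=M  mem[L2]=85
28. P0: load  L3  bus=[BusRd,Flush]  L3: P0=S P1=I P2=I P3=S  mem[L3]=47
29. P2: load  L0  bus=[BusRd,Flush]  L0: P0=S P1=I P2=S P3=I  mem[L0]=59
30. P2: store L2 := 93  bus=[BusRdX,Flush]  L2: P0=I P1=I P2=M P3=I  mem[L2]=1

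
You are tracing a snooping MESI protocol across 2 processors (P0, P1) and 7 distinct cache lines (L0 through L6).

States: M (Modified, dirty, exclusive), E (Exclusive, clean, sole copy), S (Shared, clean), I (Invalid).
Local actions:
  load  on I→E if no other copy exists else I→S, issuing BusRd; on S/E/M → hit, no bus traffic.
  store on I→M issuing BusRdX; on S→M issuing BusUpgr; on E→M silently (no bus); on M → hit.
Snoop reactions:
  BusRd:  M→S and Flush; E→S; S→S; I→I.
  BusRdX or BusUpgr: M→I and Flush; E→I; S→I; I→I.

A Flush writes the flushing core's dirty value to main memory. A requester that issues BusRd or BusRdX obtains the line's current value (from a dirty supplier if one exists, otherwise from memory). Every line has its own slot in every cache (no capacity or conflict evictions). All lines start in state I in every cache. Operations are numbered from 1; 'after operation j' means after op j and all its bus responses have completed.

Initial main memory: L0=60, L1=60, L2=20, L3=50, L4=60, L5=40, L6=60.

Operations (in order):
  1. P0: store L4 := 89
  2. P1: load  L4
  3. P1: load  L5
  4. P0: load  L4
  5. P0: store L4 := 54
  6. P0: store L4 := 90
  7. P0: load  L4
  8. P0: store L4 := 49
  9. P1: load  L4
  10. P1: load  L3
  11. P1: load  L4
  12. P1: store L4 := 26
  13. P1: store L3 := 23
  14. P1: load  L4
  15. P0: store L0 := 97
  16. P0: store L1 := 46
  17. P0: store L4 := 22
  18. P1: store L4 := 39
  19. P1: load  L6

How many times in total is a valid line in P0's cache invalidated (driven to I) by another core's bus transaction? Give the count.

invalidations = 2

step 1: P0: store L4 := 89  ⟶  MI  (L4)  txn=BusRdX  M[L4]=60
step 2: P1: load  L4  ⟶  SS  (L4)  txn=BusRd+Flush  M[L4]=89
step 3: P1: load  L5  ⟶  IE  (L5)  txn=BusRd  M[L5]=40
step 4: P0: load  L4  ⟶  SS  (L4)  txn=∅  M[L4]=89
step 5: P0: store L4 := 54  ⟶  MI  (L4)  txn=BusUpgr  M[L4]=89
step 6: P0: store L4 := 90  ⟶  MI  (L4)  txn=∅  M[L4]=89
step 7: P0: load  L4  ⟶  MI  (L4)  txn=∅  M[L4]=89
step 8: P0: store L4 := 49  ⟶  MI  (L4)  txn=∅  M[L4]=89
step 9: P1: load  L4  ⟶  SS  (L4)  txn=BusRd+Flush  M[L4]=49
step 10: P1: load  L3  ⟶  IE  (L3)  txn=BusRd  M[L3]=50
step 11: P1: load  L4  ⟶  SS  (L4)  txn=∅  M[L4]=49
step 12: P1: store L4 := 26  ⟶  IM  (L4)  txn=BusUpgr  M[L4]=49
step 13: P1: store L3 := 23  ⟶  IM  (L3)  txn=∅  M[L3]=50
step 14: P1: load  L4  ⟶  IM  (L4)  txn=∅  M[L4]=49
step 15: P0: store L0 := 97  ⟶  MI  (L0)  txn=BusRdX  M[L0]=60
step 16: P0: store L1 := 46  ⟶  MI  (L1)  txn=BusRdX  M[L1]=60
step 17: P0: store L4 := 22  ⟶  MI  (L4)  txn=BusRdX+Flush  M[L4]=26
step 18: P1: store L4 := 39  ⟶  IM  (L4)  txn=BusRdX+Flush  M[L4]=22
step 19: P1: load  L6  ⟶  IE  (L6)  txn=BusRd  M[L6]=60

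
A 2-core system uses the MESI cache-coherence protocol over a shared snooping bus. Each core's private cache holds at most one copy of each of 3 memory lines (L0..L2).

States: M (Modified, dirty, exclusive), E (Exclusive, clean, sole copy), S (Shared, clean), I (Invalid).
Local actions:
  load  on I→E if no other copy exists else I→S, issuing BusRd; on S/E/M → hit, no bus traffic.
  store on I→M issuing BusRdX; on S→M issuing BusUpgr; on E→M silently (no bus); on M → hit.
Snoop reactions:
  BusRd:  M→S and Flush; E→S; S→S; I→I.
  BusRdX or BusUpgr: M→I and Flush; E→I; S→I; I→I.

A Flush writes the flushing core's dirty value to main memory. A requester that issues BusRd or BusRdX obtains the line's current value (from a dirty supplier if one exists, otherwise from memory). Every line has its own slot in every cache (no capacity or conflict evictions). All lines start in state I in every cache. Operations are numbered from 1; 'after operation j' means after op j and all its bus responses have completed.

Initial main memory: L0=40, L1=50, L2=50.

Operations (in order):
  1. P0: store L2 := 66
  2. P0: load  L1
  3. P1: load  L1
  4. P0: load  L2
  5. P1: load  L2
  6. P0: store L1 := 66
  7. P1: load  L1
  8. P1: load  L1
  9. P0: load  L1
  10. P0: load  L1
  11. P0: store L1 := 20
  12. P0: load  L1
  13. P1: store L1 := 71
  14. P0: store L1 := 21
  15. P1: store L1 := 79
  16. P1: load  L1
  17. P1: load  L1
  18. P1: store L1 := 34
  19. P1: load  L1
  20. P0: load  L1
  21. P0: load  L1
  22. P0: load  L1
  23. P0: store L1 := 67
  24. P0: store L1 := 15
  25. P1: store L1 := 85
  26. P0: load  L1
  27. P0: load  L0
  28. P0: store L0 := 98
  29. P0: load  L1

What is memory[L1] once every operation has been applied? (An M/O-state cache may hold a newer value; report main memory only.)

step 1: P0: store L2 := 66  ⟶  MI  (L2)  txn=BusRdX  M[L2]=50
step 2: P0: load  L1  ⟶  EI  (L1)  txn=BusRd  M[L1]=50
step 3: P1: load  L1  ⟶  SS  (L1)  txn=BusRd  M[L1]=50
step 4: P0: load  L2  ⟶  MI  (L2)  txn=∅  M[L2]=50
step 5: P1: load  L2  ⟶  SS  (L2)  txn=BusRd+Flush  M[L2]=66
step 6: P0: store L1 := 66  ⟶  MI  (L1)  txn=BusUpgr  M[L1]=50
step 7: P1: load  L1  ⟶  SS  (L1)  txn=BusRd+Flush  M[L1]=66
step 8: P1: load  L1  ⟶  SS  (L1)  txn=∅  M[L1]=66
step 9: P0: load  L1  ⟶  SS  (L1)  txn=∅  M[L1]=66
step 10: P0: load  L1  ⟶  SS  (L1)  txn=∅  M[L1]=66
step 11: P0: store L1 := 20  ⟶  MI  (L1)  txn=BusUpgr  M[L1]=66
step 12: P0: load  L1  ⟶  MI  (L1)  txn=∅  M[L1]=66
step 13: P1: store L1 := 71  ⟶  IM  (L1)  txn=BusRdX+Flush  M[L1]=20
step 14: P0: store L1 := 21  ⟶  MI  (L1)  txn=BusRdX+Flush  M[L1]=71
step 15: P1: store L1 := 79  ⟶  IM  (L1)  txn=BusRdX+Flush  M[L1]=21
step 16: P1: load  L1  ⟶  IM  (L1)  txn=∅  M[L1]=21
step 17: P1: load  L1  ⟶  IM  (L1)  txn=∅  M[L1]=21
step 18: P1: store L1 := 34  ⟶  IM  (L1)  txn=∅  M[L1]=21
step 19: P1: load  L1  ⟶  IM  (L1)  txn=∅  M[L1]=21
step 20: P0: load  L1  ⟶  SS  (L1)  txn=BusRd+Flush  M[L1]=34
step 21: P0: load  L1  ⟶  SS  (L1)  txn=∅  M[L1]=34
step 22: P0: load  L1  ⟶  SS  (L1)  txn=∅  M[L1]=34
step 23: P0: store L1 := 67  ⟶  MI  (L1)  txn=BusUpgr  M[L1]=34
step 24: P0: store L1 := 15  ⟶  MI  (L1)  txn=∅  M[L1]=34
step 25: P1: store L1 := 85  ⟶  IM  (L1)  txn=BusRdX+Flush  M[L1]=15
step 26: P0: load  L1  ⟶  SS  (L1)  txn=BusRd+Flush  M[L1]=85
step 27: P0: load  L0  ⟶  EI  (L0)  txn=BusRd  M[L0]=40
step 28: P0: store L0 := 98  ⟶  MI  (L0)  txn=∅  M[L0]=40
step 29: P0: load  L1  ⟶  SS  (L1)  txn=∅  M[L1]=85

memory[L1] = 85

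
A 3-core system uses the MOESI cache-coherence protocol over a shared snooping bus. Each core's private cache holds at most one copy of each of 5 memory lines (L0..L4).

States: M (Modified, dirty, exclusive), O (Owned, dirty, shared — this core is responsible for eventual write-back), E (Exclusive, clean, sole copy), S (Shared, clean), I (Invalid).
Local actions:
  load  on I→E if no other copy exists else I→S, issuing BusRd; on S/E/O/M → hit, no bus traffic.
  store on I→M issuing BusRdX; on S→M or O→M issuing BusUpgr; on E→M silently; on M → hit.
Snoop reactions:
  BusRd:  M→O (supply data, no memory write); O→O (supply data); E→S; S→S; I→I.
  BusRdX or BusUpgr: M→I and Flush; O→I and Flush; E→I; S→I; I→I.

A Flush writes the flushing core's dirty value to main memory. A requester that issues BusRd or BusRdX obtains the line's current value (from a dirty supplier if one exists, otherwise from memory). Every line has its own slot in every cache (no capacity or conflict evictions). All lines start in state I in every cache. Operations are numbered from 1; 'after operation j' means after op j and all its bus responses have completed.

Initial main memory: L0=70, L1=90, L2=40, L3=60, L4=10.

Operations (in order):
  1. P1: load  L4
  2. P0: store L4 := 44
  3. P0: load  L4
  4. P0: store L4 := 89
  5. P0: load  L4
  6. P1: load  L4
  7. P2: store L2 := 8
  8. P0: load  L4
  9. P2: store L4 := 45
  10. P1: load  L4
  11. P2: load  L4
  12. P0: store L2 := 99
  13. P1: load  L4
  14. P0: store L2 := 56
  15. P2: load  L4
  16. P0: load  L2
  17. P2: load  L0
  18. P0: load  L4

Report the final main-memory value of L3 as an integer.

memory[L3] = 60

  op1 P1: load  L4 → I/E/I on L4; bus BusRd; mem=10
  op2 P0: store L4 := 44 → M/I/I on L4; bus BusRdX; mem=10
  op3 P0: load  L4 → M/I/I on L4; bus (none); mem=10
  op4 P0: store L4 := 89 → M/I/I on L4; bus (none); mem=10
  op5 P0: load  L4 → M/I/I on L4; bus (none); mem=10
  op6 P1: load  L4 → O/S/I on L4; bus BusRd; mem=10
  op7 P2: store L2 := 8 → I/I/M on L2; bus BusRdX; mem=40
  op8 P0: load  L4 → O/S/I on L4; bus (none); mem=10
  op9 P2: store L4 := 45 → I/I/M on L4; bus BusRdX Flush; mem=89
  op10 P1: load  L4 → I/S/O on L4; bus BusRd; mem=89
  op11 P2: load  L4 → I/S/O on L4; bus (none); mem=89
  op12 P0: store L2 := 99 → M/I/I on L2; bus BusRdX Flush; mem=8
  op13 P1: load  L4 → I/S/O on L4; bus (none); mem=89
  op14 P0: store L2 := 56 → M/I/I on L2; bus (none); mem=8
  op15 P2: load  L4 → I/S/O on L4; bus (none); mem=89
  op16 P0: load  L2 → M/I/I on L2; bus (none); mem=8
  op17 P2: load  L0 → I/I/E on L0; bus BusRd; mem=70
  op18 P0: load  L4 → S/S/O on L4; bus BusRd; mem=89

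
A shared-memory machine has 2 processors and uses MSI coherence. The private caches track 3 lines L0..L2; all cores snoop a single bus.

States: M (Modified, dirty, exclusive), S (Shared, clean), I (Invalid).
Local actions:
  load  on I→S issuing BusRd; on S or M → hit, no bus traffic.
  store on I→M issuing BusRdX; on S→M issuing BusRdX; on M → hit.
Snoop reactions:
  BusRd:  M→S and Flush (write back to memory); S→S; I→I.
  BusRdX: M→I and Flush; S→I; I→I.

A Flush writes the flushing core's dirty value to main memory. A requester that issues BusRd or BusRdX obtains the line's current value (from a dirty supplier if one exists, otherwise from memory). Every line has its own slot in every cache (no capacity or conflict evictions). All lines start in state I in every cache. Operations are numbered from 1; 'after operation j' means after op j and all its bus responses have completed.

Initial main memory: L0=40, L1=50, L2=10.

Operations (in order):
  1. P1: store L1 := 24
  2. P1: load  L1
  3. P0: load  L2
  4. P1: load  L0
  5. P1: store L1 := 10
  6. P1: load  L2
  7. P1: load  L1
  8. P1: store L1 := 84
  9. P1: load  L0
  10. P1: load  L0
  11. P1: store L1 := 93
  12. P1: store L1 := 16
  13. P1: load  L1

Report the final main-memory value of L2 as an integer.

  op1 P1: store L1 := 24 → I/M on L1; bus BusRdX; mem=50
  op2 P1: load  L1 → I/M on L1; bus (none); mem=50
  op3 P0: load  L2 → S/I on L2; bus BusRd; mem=10
  op4 P1: load  L0 → I/S on L0; bus BusRd; mem=40
  op5 P1: store L1 := 10 → I/M on L1; bus (none); mem=50
  op6 P1: load  L2 → S/S on L2; bus BusRd; mem=10
  op7 P1: load  L1 → I/M on L1; bus (none); mem=50
  op8 P1: store L1 := 84 → I/M on L1; bus (none); mem=50
  op9 P1: load  L0 → I/S on L0; bus (none); mem=40
  op10 P1: load  L0 → I/S on L0; bus (none); mem=40
  op11 P1: store L1 := 93 → I/M on L1; bus (none); mem=50
  op12 P1: store L1 := 16 → I/M on L1; bus (none); mem=50
  op13 P1: load  L1 → I/M on L1; bus (none); mem=50

memory[L2] = 10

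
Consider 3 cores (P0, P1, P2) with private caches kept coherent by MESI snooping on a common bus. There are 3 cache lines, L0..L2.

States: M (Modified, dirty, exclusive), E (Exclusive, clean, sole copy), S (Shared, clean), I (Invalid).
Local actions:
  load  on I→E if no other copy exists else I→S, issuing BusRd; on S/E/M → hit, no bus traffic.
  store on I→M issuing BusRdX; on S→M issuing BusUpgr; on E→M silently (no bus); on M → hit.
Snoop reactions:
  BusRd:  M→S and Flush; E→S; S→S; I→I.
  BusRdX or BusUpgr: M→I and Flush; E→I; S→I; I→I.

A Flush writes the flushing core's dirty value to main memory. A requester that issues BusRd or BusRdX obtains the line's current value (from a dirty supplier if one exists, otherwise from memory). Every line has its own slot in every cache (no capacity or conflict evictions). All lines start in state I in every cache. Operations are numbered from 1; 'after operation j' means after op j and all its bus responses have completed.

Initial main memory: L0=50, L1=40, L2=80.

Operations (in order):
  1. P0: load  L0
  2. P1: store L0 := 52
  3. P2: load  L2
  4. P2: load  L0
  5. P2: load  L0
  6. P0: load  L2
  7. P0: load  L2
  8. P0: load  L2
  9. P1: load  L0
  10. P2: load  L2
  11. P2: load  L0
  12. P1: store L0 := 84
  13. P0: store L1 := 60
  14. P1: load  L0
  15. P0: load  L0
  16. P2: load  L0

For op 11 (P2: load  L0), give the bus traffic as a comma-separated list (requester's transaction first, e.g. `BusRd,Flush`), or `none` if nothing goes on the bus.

bus = none

1. P0: load  L0  bus=[BusRd]  L0: P0=E P1=I P2=I  mem[L0]=50
2. P1: store L0 := 52  bus=[BusRdX]  L0: P0=I P1=M P2=I  mem[L0]=50
3. P2: load  L2  bus=[BusRd]  L2: P0=I P1=I P2=E  mem[L2]=80
4. P2: load  L0  bus=[BusRd,Flush]  L0: P0=I P1=S P2=S  mem[L0]=52
5. P2: load  L0  bus=[-]  L0: P0=I P1=S P2=S  mem[L0]=52
6. P0: load  L2  bus=[BusRd]  L2: P0=S P1=I P2=S  mem[L2]=80
7. P0: load  L2  bus=[-]  L2: P0=S P1=I P2=S  mem[L2]=80
8. P0: load  L2  bus=[-]  L2: P0=S P1=I P2=S  mem[L2]=80
9. P1: load  L0  bus=[-]  L0: P0=I P1=S P2=S  mem[L0]=52
10. P2: load  L2  bus=[-]  L2: P0=S P1=I P2=S  mem[L2]=80
11. P2: load  L0  bus=[-]  L0: P0=I P1=S P2=S  mem[L0]=52
12. P1: store L0 := 84  bus=[BusUpgr]  L0: P0=I P1=M P2=I  mem[L0]=52
13. P0: store L1 := 60  bus=[BusRdX]  L1: P0=M P1=I P2=I  mem[L1]=40
14. P1: load  L0  bus=[-]  L0: P0=I P1=M P2=I  mem[L0]=52
15. P0: load  L0  bus=[BusRd,Flush]  L0: P0=S P1=S P2=I  mem[L0]=84
16. P2: load  L0  bus=[BusRd]  L0: P0=S P1=S P2=S  mem[L0]=84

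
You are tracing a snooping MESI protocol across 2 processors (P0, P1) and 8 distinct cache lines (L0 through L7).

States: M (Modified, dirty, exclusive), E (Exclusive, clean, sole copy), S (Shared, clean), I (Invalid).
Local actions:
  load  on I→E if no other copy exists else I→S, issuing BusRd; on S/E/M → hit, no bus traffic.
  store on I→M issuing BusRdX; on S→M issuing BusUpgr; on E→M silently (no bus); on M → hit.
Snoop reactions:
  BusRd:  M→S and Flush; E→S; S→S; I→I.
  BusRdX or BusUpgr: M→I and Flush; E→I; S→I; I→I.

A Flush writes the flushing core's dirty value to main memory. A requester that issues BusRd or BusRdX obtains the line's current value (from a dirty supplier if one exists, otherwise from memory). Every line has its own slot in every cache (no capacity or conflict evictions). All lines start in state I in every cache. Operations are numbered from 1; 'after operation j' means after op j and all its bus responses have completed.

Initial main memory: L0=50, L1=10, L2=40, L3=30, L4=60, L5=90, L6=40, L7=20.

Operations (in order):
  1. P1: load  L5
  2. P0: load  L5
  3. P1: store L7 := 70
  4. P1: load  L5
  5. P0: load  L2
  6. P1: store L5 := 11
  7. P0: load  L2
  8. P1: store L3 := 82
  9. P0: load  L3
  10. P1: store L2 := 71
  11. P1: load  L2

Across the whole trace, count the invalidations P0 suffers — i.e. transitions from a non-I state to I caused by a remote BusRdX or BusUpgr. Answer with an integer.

step 1: P1: load  L5  ⟶  IE  (L5)  txn=BusRd  M[L5]=90
step 2: P0: load  L5  ⟶  SS  (L5)  txn=BusRd  M[L5]=90
step 3: P1: store L7 := 70  ⟶  IM  (L7)  txn=BusRdX  M[L7]=20
step 4: P1: load  L5  ⟶  SS  (L5)  txn=∅  M[L5]=90
step 5: P0: load  L2  ⟶  EI  (L2)  txn=BusRd  M[L2]=40
step 6: P1: store L5 := 11  ⟶  IM  (L5)  txn=BusUpgr  M[L5]=90
step 7: P0: load  L2  ⟶  EI  (L2)  txn=∅  M[L2]=40
step 8: P1: store L3 := 82  ⟶  IM  (L3)  txn=BusRdX  M[L3]=30
step 9: P0: load  L3  ⟶  SS  (L3)  txn=BusRd+Flush  M[L3]=82
step 10: P1: store L2 := 71  ⟶  IM  (L2)  txn=BusRdX  M[L2]=40
step 11: P1: load  L2  ⟶  IM  (L2)  txn=∅  M[L2]=40

invalidations = 2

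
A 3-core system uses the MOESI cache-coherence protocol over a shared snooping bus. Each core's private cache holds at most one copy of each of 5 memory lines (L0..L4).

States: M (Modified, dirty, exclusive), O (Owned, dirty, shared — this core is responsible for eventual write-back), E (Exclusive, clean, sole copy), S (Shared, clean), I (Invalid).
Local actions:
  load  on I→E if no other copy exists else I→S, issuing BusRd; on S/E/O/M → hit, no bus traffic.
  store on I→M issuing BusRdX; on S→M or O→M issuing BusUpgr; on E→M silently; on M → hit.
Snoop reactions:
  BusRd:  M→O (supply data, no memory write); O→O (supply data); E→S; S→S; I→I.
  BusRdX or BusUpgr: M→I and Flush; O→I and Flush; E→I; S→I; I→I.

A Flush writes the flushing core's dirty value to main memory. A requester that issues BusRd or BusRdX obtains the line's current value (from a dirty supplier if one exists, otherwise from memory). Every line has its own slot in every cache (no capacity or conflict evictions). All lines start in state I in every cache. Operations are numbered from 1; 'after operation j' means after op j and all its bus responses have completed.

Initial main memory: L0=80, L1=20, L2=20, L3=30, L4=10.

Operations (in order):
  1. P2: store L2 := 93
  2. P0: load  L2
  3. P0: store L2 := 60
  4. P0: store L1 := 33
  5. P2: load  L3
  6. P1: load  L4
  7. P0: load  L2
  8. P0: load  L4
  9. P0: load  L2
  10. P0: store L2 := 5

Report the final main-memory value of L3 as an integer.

memory[L3] = 30

[1] P2: store L2 := 93 | P0:I, P1:I, P2:M(93) | bus: BusRdX
[2] P0: load  L2 | P0:S(93), P1:I, P2:O(93) | bus: BusRd
[3] P0: store L2 := 60 | P0:M(60), P1:I, P2:I | bus: BusUpgr,Flush
[4] P0: store L1 := 33 | P0:M(33), P1:I, P2:I | bus: BusRdX
[5] P2: load  L3 | P0:I, P1:I, P2:E(30) | bus: BusRd
[6] P1: load  L4 | P0:I, P1:E(10), P2:I | bus: BusRd
[7] P0: load  L2 | P0:M(60), P1:I, P2:I | bus: none
[8] P0: load  L4 | P0:S(10), P1:S(10), P2:I | bus: BusRd
[9] P0: load  L2 | P0:M(60), P1:I, P2:I | bus: none
[10] P0: store L2 := 5 | P0:M(5), P1:I, P2:I | bus: none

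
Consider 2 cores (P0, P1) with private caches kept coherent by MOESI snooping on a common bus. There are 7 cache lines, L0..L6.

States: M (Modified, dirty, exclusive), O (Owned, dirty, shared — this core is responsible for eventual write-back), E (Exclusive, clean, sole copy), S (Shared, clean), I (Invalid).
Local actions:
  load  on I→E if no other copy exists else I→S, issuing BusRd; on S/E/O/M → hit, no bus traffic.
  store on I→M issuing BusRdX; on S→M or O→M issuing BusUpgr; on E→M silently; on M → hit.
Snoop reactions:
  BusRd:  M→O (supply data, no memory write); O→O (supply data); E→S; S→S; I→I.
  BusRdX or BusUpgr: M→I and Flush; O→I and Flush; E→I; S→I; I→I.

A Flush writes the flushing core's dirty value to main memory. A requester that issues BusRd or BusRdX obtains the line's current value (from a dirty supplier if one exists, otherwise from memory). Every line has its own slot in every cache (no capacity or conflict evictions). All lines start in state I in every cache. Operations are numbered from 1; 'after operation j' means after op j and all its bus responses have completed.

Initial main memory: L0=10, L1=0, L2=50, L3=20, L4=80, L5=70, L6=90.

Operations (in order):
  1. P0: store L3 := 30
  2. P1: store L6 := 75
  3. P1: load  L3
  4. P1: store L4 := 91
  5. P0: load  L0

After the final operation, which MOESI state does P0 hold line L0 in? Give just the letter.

state = E

  op1 P0: store L3 := 30 → M/I on L3; bus BusRdX; mem=20
  op2 P1: store L6 := 75 → I/M on L6; bus BusRdX; mem=90
  op3 P1: load  L3 → O/S on L3; bus BusRd; mem=20
  op4 P1: store L4 := 91 → I/M on L4; bus BusRdX; mem=80
  op5 P0: load  L0 → E/I on L0; bus BusRd; mem=10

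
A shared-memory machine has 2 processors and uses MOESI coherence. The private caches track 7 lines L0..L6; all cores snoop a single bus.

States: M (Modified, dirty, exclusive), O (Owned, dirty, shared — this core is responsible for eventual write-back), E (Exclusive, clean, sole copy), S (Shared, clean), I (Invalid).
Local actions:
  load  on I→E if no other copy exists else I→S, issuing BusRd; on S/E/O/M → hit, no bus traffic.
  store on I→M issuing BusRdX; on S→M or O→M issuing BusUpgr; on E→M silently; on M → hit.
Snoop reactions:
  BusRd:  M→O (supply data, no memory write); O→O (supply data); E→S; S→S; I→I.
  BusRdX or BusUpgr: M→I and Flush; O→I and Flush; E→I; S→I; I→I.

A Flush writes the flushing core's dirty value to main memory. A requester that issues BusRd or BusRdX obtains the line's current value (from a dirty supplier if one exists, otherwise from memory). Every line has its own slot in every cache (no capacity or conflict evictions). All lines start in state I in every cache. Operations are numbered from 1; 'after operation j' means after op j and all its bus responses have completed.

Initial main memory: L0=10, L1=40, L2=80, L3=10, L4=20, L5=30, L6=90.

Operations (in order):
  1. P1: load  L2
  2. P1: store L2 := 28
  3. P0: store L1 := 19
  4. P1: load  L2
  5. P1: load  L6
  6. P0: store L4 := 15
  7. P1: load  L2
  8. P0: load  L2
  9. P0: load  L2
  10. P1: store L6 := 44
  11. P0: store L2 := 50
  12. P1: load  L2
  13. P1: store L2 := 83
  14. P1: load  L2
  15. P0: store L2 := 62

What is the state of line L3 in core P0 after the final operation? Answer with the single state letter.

  op1 P1: load  L2 → I/E on L2; bus BusRd; mem=80
  op2 P1: store L2 := 28 → I/M on L2; bus (none); mem=80
  op3 P0: store L1 := 19 → M/I on L1; bus BusRdX; mem=40
  op4 P1: load  L2 → I/M on L2; bus (none); mem=80
  op5 P1: load  L6 → I/E on L6; bus BusRd; mem=90
  op6 P0: store L4 := 15 → M/I on L4; bus BusRdX; mem=20
  op7 P1: load  L2 → I/M on L2; bus (none); mem=80
  op8 P0: load  L2 → S/O on L2; bus BusRd; mem=80
  op9 P0: load  L2 → S/O on L2; bus (none); mem=80
  op10 P1: store L6 := 44 → I/M on L6; bus (none); mem=90
  op11 P0: store L2 := 50 → M/I on L2; bus BusUpgr Flush; mem=28
  op12 P1: load  L2 → O/S on L2; bus BusRd; mem=28
  op13 P1: store L2 := 83 → I/M on L2; bus BusUpgr Flush; mem=50
  op14 P1: load  L2 → I/M on L2; bus (none); mem=50
  op15 P0: store L2 := 62 → M/I on L2; bus BusRdX Flush; mem=83

state = I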